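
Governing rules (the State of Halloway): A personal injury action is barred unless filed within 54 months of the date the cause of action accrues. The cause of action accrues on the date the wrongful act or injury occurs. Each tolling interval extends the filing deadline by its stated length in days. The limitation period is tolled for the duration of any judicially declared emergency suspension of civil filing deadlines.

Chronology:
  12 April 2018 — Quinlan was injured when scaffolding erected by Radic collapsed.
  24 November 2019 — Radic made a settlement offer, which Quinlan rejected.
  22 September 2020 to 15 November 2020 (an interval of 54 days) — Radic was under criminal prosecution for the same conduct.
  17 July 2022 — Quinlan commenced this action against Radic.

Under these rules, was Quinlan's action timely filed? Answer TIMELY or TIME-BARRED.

The cause of action accrued on 12 April 2018, the date of the act.
Adding the 54 months base period to 12 April 2018 gives a deadline of 12 October 2022, before any tolling.
No stated provision tolls the period for a criminal prosecution, so the interval from 22 September 2020 to 15 November 2020 has no effect on the deadline.
None of the other events listed affects the running of the period under the stated rules.
The 17 July 2022 filing precedes the 12 October 2022 deadline; the claim is timely.

TIMELY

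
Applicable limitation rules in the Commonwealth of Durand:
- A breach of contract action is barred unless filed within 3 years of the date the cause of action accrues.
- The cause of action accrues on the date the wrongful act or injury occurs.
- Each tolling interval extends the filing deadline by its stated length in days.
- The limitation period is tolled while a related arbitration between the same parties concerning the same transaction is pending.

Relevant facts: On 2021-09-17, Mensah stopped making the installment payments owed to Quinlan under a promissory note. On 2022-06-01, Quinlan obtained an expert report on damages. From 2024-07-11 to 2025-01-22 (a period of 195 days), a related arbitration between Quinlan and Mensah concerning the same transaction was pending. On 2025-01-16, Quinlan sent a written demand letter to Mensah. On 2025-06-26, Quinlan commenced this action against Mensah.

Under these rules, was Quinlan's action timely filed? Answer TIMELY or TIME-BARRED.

The cause of action accrued on 2021-09-17, the date of the act.
3 years from 2021-09-17 is 2024-09-17.
Because the pending related arbitration ran from 2024-07-11 to 2025-01-22, the deadline is extended by 195 days to 2025-03-31.
Nothing else in the chronology tolls or restarts the period.
The 2025-06-26 filing falls after the 2025-03-31 deadline; the claim is time-barred.

TIME-BARRED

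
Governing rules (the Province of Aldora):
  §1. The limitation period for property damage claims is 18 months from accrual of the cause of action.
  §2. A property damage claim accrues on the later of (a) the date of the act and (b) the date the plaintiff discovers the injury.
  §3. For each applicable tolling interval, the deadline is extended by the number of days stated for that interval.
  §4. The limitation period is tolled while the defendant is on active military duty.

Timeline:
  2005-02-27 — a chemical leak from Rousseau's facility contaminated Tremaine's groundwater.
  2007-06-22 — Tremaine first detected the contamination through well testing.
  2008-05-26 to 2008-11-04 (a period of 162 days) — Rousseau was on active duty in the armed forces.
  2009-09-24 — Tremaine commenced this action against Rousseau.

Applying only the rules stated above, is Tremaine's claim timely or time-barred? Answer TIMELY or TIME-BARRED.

Because discovery on 2007-06-22 post-dates the 2005-02-27 act, accrual under the later-of rule falls on 2007-06-22.
The untolled deadline — 18 months after 2007-06-22 — is 2008-12-22.
The period was tolled for 162 days by the defendant's active military service (2008-05-26 to 2008-11-04), pushing the deadline to 2009-06-02.
Tremaine filed on 2009-09-24, after the 2009-06-02 deadline, so the action is time-barred.

TIME-BARRED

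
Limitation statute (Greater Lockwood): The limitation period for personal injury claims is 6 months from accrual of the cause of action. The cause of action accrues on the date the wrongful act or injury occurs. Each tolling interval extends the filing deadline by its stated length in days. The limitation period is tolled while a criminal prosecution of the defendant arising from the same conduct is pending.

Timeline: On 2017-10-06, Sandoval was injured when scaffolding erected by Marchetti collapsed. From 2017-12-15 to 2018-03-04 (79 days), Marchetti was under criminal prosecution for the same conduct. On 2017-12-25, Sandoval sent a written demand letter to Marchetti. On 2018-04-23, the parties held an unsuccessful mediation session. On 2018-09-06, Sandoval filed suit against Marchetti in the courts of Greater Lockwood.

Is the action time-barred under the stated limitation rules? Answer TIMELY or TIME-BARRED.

The cause of action accrued on 2017-10-06, the date of the act.
Adding the 6 months base period to 2017-10-06 gives a deadline of 2018-04-06, before any tolling.
The period was tolled for 79 days by the pending criminal prosecution (2017-12-15 to 2018-03-04), pushing the deadline to 2018-06-24.
None of the other events listed affects the running of the period under the stated rules.
The 2018-09-06 filing falls after the 2018-06-24 deadline; the claim is time-barred.

TIME-BARRED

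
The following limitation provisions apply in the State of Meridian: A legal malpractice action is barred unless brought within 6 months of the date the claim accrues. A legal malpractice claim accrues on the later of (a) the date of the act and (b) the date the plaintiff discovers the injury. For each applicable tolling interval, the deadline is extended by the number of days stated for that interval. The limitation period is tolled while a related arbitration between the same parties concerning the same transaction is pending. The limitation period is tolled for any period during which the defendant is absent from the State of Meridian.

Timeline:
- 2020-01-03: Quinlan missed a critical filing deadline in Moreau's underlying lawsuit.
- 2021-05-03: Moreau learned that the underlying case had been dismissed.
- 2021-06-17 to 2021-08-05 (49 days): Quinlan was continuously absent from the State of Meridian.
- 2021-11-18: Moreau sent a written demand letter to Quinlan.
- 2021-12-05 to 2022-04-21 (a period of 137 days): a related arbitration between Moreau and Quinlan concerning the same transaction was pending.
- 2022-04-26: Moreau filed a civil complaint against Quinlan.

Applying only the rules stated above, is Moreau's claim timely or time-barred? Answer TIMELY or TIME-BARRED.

The claim accrued on 2021-05-03 — the later of the 2020-01-03 act and the 2021-05-03 discovery.
The untolled deadline — 6 months after 2021-05-03 — is 2021-11-03.
The period was tolled for 49 days by the defendant's absence from the jurisdiction (2021-06-17 to 2021-08-05), pushing the deadline to 2021-12-22.
Because the pending related arbitration ran from 2021-12-05 to 2022-04-21, the deadline is extended by 137 days to 2022-05-08.
Nothing else in the chronology tolls or restarts the period.
The 2022-04-26 filing precedes the 2022-05-08 deadline; the claim is timely.

TIMELY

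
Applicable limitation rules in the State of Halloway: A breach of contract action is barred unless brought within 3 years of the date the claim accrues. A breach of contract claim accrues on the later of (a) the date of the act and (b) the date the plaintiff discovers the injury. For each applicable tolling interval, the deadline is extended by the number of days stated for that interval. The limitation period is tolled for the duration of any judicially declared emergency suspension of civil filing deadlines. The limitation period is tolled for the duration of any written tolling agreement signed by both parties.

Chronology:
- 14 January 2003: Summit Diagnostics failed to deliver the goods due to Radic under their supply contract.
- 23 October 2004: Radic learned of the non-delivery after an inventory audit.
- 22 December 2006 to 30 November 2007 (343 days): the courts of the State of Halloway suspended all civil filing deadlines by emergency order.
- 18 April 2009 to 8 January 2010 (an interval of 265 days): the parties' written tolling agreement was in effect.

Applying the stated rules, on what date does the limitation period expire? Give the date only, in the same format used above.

30 September 2008

Taking the later of the act (14 January 2003) and discovery (23 October 2004), the claim accrued on 23 October 2004.
The untolled deadline — 3 years after 23 October 2004 — is 23 October 2007.
Because the emergency suspension of filing deadlines ran from 22 December 2006 to 30 November 2007, the deadline is extended by 343 days to 30 September 2008.
The written tolling agreement starting 18 April 2009 came too late — the period had run on 30 September 2008 — and so does not extend the deadline.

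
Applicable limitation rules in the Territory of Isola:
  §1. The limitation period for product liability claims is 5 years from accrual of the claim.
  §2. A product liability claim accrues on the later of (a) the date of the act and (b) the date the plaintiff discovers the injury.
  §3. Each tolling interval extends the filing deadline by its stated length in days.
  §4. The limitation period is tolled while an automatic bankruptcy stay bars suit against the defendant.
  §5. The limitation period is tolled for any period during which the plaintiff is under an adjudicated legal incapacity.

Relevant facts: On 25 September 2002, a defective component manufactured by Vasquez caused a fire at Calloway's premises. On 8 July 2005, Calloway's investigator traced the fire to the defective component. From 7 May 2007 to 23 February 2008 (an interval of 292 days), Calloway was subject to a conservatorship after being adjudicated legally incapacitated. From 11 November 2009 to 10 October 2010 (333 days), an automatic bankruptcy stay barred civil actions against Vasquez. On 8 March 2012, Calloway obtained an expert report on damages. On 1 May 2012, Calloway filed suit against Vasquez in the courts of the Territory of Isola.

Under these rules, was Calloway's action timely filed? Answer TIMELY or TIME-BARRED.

TIME-BARRED

Taking the later of the act (25 September 2002) and discovery (8 July 2005), the claim accrued on 8 July 2005.
5 years from 8 July 2005 is 8 July 2010.
The plaintiff's legal incapacity from 7 May 2007 to 23 February 2008 tolled the period for 292 days, extending the deadline to 26 April 2011.
The period was tolled for 333 days by the automatic bankruptcy stay (11 November 2009 to 10 October 2010), pushing the deadline to 24 March 2012.
Nothing else in the chronology tolls or restarts the period.
Filing on 1 May 2012 missed the 24 March 2012 deadline — the action is time-barred.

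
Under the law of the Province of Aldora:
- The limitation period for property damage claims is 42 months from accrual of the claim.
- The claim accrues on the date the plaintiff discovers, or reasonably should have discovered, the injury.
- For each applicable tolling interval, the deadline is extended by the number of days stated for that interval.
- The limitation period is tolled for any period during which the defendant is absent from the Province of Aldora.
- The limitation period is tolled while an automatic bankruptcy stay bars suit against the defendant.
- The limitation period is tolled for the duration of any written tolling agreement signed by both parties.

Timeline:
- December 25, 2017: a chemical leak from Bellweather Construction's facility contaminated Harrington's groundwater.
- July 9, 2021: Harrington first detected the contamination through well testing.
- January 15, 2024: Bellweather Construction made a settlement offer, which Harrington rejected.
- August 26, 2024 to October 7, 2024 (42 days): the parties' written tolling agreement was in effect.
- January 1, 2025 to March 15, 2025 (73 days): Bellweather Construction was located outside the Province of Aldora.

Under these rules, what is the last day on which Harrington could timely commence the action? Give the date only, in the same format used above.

May 4, 2025

Accrual is tied to discovery, so the period began on July 9, 2021 rather than on December 25, 2017 when the act occurred.
Adding the 42 months base period to July 9, 2021 gives a deadline of January 9, 2025, before any tolling.
The period was tolled for 42 days by the written tolling agreement (August 26, 2024 to October 7, 2024), pushing the deadline to February 20, 2025.
Because the defendant's absence from the jurisdiction ran from January 1, 2025 to March 15, 2025, the deadline is extended by 73 days to May 4, 2025.
None of the other events listed affects the running of the period under the stated rules.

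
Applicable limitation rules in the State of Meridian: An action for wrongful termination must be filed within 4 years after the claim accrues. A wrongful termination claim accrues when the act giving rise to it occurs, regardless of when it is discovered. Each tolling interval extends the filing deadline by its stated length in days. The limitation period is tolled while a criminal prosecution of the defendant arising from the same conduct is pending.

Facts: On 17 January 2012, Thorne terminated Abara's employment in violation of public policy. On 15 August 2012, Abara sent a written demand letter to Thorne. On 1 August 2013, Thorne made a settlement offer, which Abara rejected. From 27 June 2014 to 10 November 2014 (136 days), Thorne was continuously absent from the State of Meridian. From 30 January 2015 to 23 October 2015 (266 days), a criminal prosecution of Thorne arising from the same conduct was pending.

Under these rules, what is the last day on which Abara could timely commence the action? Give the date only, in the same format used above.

9 October 2016

The claim accrued on 17 January 2012, when the wrongful act occurred.
The untolled deadline — 4 years after 17 January 2012 — is 17 January 2016.
The pending criminal prosecution from 30 January 2015 to 23 October 2015 tolled the period for 266 days, extending the deadline to 9 October 2016.
No stated provision tolls the period for the defendant's absence, so the interval from 27 June 2014 to 10 November 2014 has no effect on the deadline.
Nothing else in the chronology tolls or restarts the period.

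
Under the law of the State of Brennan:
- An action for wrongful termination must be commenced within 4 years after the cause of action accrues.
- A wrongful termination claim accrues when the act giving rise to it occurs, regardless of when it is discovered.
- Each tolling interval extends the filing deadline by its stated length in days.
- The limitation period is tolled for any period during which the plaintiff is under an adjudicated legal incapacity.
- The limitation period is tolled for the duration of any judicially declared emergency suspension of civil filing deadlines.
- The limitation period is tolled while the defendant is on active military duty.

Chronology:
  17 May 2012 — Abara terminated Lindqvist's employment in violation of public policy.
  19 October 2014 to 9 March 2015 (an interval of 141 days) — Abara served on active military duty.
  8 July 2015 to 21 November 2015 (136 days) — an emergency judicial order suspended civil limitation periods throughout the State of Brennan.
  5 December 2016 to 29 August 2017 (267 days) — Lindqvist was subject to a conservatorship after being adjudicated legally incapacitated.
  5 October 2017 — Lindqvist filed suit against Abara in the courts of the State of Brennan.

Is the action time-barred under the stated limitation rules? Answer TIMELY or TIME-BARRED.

The cause of action accrued on 17 May 2012, the date of the act.
4 years from 17 May 2012 is 17 May 2016.
The period was tolled for 141 days by the defendant's active military service (19 October 2014 to 9 March 2015), pushing the deadline to 5 October 2016.
The emergency suspension of filing deadlines from 8 July 2015 to 21 November 2015 tolled the period for 136 days, extending the deadline to 18 February 2017.
The plaintiff's legal incapacity from 5 December 2016 to 29 August 2017 tolled the period for 267 days, extending the deadline to 12 November 2017.
The 5 October 2017 filing precedes the 12 November 2017 deadline; the claim is timely.

TIMELY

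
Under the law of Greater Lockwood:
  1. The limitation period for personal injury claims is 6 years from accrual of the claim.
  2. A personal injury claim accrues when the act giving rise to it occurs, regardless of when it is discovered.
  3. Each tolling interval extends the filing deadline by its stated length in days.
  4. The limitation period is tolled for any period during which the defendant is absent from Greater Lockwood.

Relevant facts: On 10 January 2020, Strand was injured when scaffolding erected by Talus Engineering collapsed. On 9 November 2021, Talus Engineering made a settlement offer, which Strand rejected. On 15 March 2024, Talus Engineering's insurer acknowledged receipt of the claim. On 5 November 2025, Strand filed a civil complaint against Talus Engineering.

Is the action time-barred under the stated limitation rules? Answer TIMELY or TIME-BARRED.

TIMELY

The limitation period began to run on 10 January 2020.
Adding the 6 years base period to 10 January 2020 gives a deadline of 10 January 2026, before any tolling.
Nothing else in the chronology tolls or restarts the period.
The 5 November 2025 filing precedes the 10 January 2026 deadline; the claim is timely.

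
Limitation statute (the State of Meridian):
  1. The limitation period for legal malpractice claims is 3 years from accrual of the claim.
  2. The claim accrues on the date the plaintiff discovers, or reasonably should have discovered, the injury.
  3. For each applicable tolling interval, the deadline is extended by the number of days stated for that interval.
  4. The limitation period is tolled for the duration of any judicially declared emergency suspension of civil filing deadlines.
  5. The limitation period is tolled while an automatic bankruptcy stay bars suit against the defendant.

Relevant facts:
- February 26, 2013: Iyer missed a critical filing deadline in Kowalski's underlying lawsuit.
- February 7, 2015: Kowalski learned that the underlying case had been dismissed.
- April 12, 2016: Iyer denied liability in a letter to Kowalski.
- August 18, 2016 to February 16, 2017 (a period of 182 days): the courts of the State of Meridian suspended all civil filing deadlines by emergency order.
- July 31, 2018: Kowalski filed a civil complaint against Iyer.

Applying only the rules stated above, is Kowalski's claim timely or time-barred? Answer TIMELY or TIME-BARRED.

TIMELY

Under the discovery rule, the claim accrued on February 7, 2015, when Kowalski discovered the injury — not on the February 26, 2013 date of the underlying act.
3 years from February 7, 2015 is February 7, 2018.
The period was tolled for 182 days by the emergency suspension of filing deadlines (August 18, 2016 to February 16, 2017), pushing the deadline to August 8, 2018.
The other events in the timeline have no effect on the limitation period under the stated rules.
Kowalski filed on July 31, 2018, before the August 8, 2018 deadline, so the action is timely.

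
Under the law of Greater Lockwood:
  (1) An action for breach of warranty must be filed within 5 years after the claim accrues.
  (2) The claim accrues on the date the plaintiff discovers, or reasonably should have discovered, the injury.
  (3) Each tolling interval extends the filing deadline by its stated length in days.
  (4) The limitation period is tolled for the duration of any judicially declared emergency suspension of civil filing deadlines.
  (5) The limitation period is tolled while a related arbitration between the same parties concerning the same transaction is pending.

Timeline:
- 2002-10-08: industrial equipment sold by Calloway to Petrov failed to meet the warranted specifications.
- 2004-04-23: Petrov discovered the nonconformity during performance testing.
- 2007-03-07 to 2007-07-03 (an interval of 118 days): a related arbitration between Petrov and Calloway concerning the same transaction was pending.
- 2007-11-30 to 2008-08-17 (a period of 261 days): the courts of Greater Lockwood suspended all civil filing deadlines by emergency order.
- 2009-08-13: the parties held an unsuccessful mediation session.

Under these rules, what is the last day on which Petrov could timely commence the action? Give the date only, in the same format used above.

The claim did not accrue until Petrov discovered the injury on 2004-04-23; the 2002-10-08 act date does not start the clock under the stated rule.
Adding the 5 years base period to 2004-04-23 gives a deadline of 2009-04-23, before any tolling.
The pending related arbitration from 2007-03-07 to 2007-07-03 tolled the period for 118 days, extending the deadline to 2009-08-19.
The emergency suspension of filing deadlines from 2007-11-30 to 2008-08-17 tolled the period for 261 days, extending the deadline to 2010-05-07.
Nothing else in the chronology tolls or restarts the period.

2010-05-07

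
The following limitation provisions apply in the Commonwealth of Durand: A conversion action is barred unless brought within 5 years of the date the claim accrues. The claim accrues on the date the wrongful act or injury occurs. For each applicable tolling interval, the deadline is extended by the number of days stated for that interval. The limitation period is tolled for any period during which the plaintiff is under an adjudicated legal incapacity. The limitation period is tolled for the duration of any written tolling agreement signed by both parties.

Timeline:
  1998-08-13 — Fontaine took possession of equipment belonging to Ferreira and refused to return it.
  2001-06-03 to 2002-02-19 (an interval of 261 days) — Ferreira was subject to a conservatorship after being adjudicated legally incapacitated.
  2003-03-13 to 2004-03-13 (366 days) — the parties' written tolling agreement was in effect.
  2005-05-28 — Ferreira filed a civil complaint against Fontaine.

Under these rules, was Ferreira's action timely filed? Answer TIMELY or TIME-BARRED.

The limitation period began to run on 1998-08-13.
Adding the 5 years base period to 1998-08-13 gives a deadline of 2003-08-13, before any tolling.
The plaintiff's legal incapacity from 2001-06-03 to 2002-02-19 tolled the period for 261 days, extending the deadline to 2004-04-30.
Because the written tolling agreement ran from 2003-03-13 to 2004-03-13, the deadline is extended by 366 days to 2005-05-01.
Ferreira filed on 2005-05-28, after the 2005-05-01 deadline, so the action is time-barred.

TIME-BARRED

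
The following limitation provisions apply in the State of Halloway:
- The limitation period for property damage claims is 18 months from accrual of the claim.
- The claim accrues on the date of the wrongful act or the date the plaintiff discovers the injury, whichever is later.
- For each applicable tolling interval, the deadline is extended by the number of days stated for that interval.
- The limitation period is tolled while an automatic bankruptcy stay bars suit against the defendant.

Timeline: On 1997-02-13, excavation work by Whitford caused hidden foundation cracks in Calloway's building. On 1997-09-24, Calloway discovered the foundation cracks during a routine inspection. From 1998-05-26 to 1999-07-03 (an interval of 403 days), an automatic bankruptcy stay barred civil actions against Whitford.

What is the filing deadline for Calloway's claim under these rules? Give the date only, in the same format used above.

2000-04-30

Taking the later of the act (1997-02-13) and discovery (1997-09-24), the claim accrued on 1997-09-24.
18 months from 1997-09-24 is 1999-03-24.
The automatic bankruptcy stay from 1998-05-26 to 1999-07-03 tolled the period for 403 days, extending the deadline to 2000-04-30.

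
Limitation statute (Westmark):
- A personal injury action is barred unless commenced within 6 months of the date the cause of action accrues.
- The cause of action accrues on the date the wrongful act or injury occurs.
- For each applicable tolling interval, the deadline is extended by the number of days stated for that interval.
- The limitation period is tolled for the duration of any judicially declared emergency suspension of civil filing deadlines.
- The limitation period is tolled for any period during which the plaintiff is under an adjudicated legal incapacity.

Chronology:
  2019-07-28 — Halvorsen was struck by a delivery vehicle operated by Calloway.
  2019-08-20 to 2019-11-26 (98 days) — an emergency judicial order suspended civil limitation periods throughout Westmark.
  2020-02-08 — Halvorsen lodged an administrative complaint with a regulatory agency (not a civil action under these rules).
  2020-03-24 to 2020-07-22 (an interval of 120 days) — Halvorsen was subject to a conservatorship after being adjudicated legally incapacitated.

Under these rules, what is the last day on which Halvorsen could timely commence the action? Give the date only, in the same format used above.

The claim accrued on 2019-07-28, when the wrongful act occurred.
Adding the 6 months base period to 2019-07-28 gives a deadline of 2020-01-28, before any tolling.
The emergency suspension of filing deadlines from 2019-08-20 to 2019-11-26 tolled the period for 98 days, extending the deadline to 2020-05-05.
The period was tolled for 120 days by the plaintiff's legal incapacity (2020-03-24 to 2020-07-22), pushing the deadline to 2020-09-02.
Nothing else in the chronology tolls or restarts the period.

2020-09-02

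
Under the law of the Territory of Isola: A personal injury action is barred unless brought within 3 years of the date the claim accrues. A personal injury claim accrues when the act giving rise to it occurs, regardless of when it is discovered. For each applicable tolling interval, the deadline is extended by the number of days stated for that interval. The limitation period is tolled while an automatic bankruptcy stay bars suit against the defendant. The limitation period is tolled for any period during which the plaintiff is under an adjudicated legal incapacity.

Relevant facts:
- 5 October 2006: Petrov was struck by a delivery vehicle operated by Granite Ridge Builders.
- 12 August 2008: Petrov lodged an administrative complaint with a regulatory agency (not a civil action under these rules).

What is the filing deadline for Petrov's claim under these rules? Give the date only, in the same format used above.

The claim accrued on 5 October 2006, when the wrongful act occurred.
Adding the 3 years base period to 5 October 2006 gives a deadline of 5 October 2009, before any tolling.
The other events in the timeline have no effect on the limitation period under the stated rules.

5 October 2009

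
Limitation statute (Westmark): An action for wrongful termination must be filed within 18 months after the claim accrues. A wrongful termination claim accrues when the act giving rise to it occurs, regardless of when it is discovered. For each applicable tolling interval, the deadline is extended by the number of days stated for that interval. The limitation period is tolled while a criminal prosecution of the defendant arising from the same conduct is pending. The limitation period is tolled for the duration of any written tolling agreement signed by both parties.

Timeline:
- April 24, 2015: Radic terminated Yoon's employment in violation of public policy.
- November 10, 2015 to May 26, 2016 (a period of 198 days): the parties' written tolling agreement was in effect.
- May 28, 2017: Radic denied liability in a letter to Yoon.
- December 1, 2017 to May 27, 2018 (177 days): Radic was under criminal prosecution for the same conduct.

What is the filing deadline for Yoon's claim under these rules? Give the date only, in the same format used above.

The limitation period began to run on April 24, 2015.
Adding the 18 months base period to April 24, 2015 gives a deadline of October 24, 2016, before any tolling.
The period was tolled for 198 days by the written tolling agreement (November 10, 2015 to May 26, 2016), pushing the deadline to May 10, 2017.
The pending criminal prosecution starting December 1, 2017 came too late — the period had run on May 10, 2017 — and so does not extend the deadline.
Nothing else in the chronology tolls or restarts the period.

May 10, 2017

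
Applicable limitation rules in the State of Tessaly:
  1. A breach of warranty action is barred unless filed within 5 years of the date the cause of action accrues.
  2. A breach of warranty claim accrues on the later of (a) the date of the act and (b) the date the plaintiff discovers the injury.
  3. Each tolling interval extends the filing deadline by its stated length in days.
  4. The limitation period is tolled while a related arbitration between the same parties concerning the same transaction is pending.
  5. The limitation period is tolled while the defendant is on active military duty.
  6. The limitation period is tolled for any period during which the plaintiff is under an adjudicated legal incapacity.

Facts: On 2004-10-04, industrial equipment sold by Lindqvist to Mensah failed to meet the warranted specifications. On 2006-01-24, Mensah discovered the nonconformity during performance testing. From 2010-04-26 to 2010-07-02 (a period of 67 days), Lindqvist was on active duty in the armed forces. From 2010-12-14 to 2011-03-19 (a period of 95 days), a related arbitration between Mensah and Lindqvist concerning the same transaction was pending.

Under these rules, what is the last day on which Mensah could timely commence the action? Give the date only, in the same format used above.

2011-07-05

The claim accrued on 2006-01-24 — the later of the 2004-10-04 act and the 2006-01-24 discovery.
The untolled deadline — 5 years after 2006-01-24 — is 2011-01-24.
Because the defendant's active military service ran from 2010-04-26 to 2010-07-02, the deadline is extended by 67 days to 2011-04-01.
The pending related arbitration from 2010-12-14 to 2011-03-19 tolled the period for 95 days, extending the deadline to 2011-07-05.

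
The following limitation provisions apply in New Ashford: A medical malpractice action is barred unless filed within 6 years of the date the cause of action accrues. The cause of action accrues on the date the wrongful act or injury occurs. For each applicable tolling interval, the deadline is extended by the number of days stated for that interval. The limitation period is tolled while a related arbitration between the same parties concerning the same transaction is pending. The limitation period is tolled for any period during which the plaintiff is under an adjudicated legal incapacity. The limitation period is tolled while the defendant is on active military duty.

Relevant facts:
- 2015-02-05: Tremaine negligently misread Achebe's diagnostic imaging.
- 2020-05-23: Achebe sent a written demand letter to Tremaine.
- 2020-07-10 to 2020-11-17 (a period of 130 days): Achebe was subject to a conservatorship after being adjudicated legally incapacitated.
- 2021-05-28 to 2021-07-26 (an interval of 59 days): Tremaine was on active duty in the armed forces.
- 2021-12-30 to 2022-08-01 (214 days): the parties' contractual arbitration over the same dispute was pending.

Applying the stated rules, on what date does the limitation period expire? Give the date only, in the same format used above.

2021-08-13

The cause of action accrued on 2015-02-05, the date of the act.
The untolled deadline — 6 years after 2015-02-05 — is 2021-02-05.
The period was tolled for 130 days by the plaintiff's legal incapacity (2020-07-10 to 2020-11-17), pushing the deadline to 2021-06-15.
The period was tolled for 59 days by the defendant's active military service (2021-05-28 to 2021-07-26), pushing the deadline to 2021-08-13.
The pending related arbitration from 2021-12-30 to 2022-08-01 began after the period had already run on 2021-08-13, so it has no tolling effect.
The other events in the timeline have no effect on the limitation period under the stated rules.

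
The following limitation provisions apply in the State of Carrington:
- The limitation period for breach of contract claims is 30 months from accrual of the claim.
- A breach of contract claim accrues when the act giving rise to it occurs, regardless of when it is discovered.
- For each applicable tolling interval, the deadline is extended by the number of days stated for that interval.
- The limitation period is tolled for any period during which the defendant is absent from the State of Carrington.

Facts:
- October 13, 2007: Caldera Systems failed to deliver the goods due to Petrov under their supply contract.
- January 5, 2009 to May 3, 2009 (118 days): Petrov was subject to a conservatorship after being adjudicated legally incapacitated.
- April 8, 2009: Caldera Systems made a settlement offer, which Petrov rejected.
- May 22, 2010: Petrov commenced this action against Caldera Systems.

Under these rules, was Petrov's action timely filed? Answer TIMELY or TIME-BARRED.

TIME-BARRED

The limitation period began to run on October 13, 2007.
30 months from October 13, 2007 is April 13, 2010.
Although the plaintiff's incapacity ran from January 5, 2009 to May 3, 2009, the stated rules do not make that a tolling event, so it is disregarded.
Nothing else in the chronology tolls or restarts the period.
Petrov filed on May 22, 2010, after the April 13, 2010 deadline, so the action is time-barred.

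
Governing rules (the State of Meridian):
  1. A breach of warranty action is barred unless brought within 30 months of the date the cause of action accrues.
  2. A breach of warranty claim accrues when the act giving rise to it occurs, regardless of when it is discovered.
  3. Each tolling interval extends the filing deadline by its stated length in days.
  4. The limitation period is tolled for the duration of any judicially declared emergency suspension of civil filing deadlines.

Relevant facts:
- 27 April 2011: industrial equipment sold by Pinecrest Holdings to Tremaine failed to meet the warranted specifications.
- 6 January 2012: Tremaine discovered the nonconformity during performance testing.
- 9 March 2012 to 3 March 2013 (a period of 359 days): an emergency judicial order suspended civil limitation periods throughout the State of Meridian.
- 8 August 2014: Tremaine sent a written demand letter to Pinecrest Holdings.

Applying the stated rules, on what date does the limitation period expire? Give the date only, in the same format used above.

21 October 2014

Because the rule ties accrual to occurrence, the claim accrued on 27 April 2011, not on the 6 January 2012 discovery date.
30 months from 27 April 2011 is 27 October 2013.
The emergency suspension of filing deadlines from 9 March 2012 to 3 March 2013 tolled the period for 359 days, extending the deadline to 21 October 2014.
None of the other events listed affects the running of the period under the stated rules.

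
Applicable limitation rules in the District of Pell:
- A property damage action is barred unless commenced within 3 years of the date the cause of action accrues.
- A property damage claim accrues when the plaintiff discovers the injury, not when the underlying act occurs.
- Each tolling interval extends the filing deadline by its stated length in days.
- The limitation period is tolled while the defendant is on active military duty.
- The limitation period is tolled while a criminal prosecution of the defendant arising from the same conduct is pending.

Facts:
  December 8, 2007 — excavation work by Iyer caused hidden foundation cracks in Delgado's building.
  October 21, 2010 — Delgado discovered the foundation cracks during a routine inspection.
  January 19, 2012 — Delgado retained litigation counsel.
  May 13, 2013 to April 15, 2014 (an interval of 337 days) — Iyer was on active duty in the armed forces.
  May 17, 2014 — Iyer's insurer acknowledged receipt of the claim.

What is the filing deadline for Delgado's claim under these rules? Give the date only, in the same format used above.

Accrual is tied to discovery, so the period began on October 21, 2010 rather than on December 8, 2007 when the act occurred.
Adding the 3 years base period to October 21, 2010 gives a deadline of October 21, 2013, before any tolling.
The defendant's active military service from May 13, 2013 to April 15, 2014 tolled the period for 337 days, extending the deadline to September 23, 2014.
None of the other events listed affects the running of the period under the stated rules.

September 23, 2014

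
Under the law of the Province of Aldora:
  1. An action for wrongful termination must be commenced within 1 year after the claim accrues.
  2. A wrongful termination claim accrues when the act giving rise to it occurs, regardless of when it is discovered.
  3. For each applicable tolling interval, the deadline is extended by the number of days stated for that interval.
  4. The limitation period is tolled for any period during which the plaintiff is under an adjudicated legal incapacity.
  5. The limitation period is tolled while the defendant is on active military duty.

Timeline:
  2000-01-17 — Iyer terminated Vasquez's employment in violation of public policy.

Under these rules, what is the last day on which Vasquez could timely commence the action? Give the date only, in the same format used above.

The claim accrued on 2000-01-17, when the wrongful act occurred.
The untolled deadline — 1 year after 2000-01-17 — is 2001-01-17.

2001-01-17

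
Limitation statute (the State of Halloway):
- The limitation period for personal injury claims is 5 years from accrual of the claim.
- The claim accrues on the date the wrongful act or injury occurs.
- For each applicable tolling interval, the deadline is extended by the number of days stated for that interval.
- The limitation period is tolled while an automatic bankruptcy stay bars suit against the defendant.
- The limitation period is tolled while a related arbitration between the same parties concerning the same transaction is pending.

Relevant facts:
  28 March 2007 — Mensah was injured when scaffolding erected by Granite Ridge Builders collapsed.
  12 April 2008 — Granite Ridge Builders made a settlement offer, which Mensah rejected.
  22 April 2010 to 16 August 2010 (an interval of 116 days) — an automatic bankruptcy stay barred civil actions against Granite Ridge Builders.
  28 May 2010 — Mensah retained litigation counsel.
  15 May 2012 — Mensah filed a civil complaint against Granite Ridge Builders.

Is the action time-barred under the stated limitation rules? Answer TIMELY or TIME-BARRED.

The claim accrued on 28 March 2007, when the wrongful act occurred.
5 years from 28 March 2007 is 28 March 2012.
The automatic bankruptcy stay from 22 April 2010 to 16 August 2010 tolled the period for 116 days, extending the deadline to 22 July 2012.
The other events in the timeline have no effect on the limitation period under the stated rules.
Filing on 15 May 2012 beat the 22 July 2012 deadline — the action is timely.

TIMELY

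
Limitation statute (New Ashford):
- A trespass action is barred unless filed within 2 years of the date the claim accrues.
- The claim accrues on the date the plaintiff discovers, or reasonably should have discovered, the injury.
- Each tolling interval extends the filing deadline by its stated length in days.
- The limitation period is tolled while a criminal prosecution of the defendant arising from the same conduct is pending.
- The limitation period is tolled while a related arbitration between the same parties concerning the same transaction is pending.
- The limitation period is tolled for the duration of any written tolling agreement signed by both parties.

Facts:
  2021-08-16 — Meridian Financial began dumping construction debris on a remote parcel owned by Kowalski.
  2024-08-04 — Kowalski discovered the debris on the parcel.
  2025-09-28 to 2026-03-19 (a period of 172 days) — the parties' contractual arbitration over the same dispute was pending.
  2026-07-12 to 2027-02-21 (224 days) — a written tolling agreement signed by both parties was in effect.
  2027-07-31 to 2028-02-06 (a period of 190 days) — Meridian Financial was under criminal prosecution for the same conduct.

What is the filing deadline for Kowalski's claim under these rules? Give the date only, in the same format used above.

Under the discovery rule, the claim accrued on 2024-08-04, when Kowalski discovered the injury — not on the 2021-08-16 date of the underlying act.
The untolled deadline — 2 years after 2024-08-04 — is 2026-08-04.
The period was tolled for 172 days by the pending related arbitration (2025-09-28 to 2026-03-19), pushing the deadline to 2027-01-23.
The written tolling agreement from 2026-07-12 to 2027-02-21 tolled the period for 224 days, extending the deadline to 2027-09-04.
The period was tolled for 190 days by the pending criminal prosecution (2027-07-31 to 2028-02-06), pushing the deadline to 2028-03-12.

2028-03-12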